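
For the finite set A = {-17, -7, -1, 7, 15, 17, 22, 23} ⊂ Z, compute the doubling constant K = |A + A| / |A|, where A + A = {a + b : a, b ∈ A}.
K = |A + A| / |A| = 29/8

Enumerate A + A = {a + b : a, b ∈ A}. With |A| = 8, there are |A|^2 = 64 ordered sum pairs; collecting distinct values, A + A = {-34, -24, -18, -14, -10, -8, -2, 0, 5, 6, 8, 10, 14, 15, 16, 21, 22, 24, 29, 30, 32, 34, 37, 38, 39, 40, 44, 45, 46}, so |A + A| = 29. Thus K = 29/8. For comparison, the minimum possible |A + A| over all 8-element sets is 2·8 − 1 = 15 (so min K = 15/8), attained only by arithmetic progressions.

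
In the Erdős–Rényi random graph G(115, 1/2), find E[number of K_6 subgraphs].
E[# K_6] = C(115, 6) · (1/2)^C(6, 2) = 2813729380 / 2^15 = 703432345/8192 ≈ 85868.206177

For each 6-subset S of vertices (there are C(115, 6) = 2813729380 such S), let X_S = 1 if S induces a K_6 (all C(6, 2) = 15 edges present). Then P(X_S = 1) = (1/2)^15 = 1/32768. By linearity of expectation, E[# K_6] = C(115, 6) · (1/2)^15 = 2813729380 / 32768 = 703432345/8192 ≈ 85868.206177.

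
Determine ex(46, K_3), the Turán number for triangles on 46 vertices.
ex(46, K_3) = ⌊46^2/4⌋ = 529

Mantel (1907): a triangle-free graph on n vertices has at most ⌊n^2/4⌋ edges, with equality for the complete bipartite graph K_{⌊n/2⌋, ⌈n/2⌉}. For n = 46: ⌊46^2/4⌋ = ⌊2116/4⌋ = 529. The extremal graph is K_{23, 23}, which has 23·23 = 529 edges.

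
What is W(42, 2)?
W(42, 2) = 42 + 1 = 43

A 2-term AP is any pair of integers, so a monochromatic 2-AP exists iff some colour is used at least twice. With 42 colours, the colouring i ↦ i on {1, ..., 42} uses each colour once, avoiding any monochromatic pair, so W(42, 2) > 42. For {1, ..., 43}, pigeonhole forces two integers of the same colour, which form a monochromatic 2-AP. Hence W(42, 2) = 43.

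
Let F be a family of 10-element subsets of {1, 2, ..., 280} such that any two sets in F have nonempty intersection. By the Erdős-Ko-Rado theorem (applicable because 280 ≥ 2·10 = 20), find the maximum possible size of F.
max |F| = C(279, 9) = 24777581655399430

The Erdős-Ko-Rado theorem states: for n ≥ 2k, an intersecting family of k-subsets of an n-element set has size at most C(n − 1, k − 1), with equality for 'star' families {A ⊆ [n] : |A| = k, i ∈ A} (fix an element i). For n = 280, k = 10: C(279, 9) = 24777581655399430.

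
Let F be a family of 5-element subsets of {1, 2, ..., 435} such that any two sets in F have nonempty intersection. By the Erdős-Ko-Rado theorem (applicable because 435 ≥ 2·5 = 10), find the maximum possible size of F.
max |F| = C(434, 4) = 1457898876

The Erdős-Ko-Rado theorem states: for n ≥ 2k, an intersecting family of k-subsets of an n-element set has size at most C(n − 1, k − 1), with equality for 'star' families {A ⊆ [n] : |A| = k, i ∈ A} (fix an element i). For n = 435, k = 5: C(434, 4) = 1457898876.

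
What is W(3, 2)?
W(3, 2) = 3 + 1 = 4

A 2-term AP is any pair of integers, so a monochromatic 2-AP exists iff some colour is used at least twice. With 3 colours, the colouring i ↦ i on {1, ..., 3} uses each colour once, avoiding any monochromatic pair, so W(3, 2) > 3. For {1, ..., 4}, pigeonhole forces two integers of the same colour, which form a monochromatic 2-AP. Hence W(3, 2) = 4.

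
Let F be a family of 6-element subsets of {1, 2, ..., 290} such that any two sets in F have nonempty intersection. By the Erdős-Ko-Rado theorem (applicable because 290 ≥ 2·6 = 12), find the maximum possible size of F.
max |F| = C(289, 5) = 16225641432

The Erdős-Ko-Rado theorem states: for n ≥ 2k, an intersecting family of k-subsets of an n-element set has size at most C(n − 1, k − 1), with equality for 'star' families {A ⊆ [n] : |A| = k, i ∈ A} (fix an element i). For n = 290, k = 6: C(289, 5) = 16225641432.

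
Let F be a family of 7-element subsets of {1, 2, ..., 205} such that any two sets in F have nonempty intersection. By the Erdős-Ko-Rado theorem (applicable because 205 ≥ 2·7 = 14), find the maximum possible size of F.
max |F| = C(204, 6) = 92944609660

The Erdős-Ko-Rado theorem states: for n ≥ 2k, an intersecting family of k-subsets of an n-element set has size at most C(n − 1, k − 1), with equality for 'star' families {A ⊆ [n] : |A| = k, i ∈ A} (fix an element i). For n = 205, k = 7: C(204, 6) = 92944609660.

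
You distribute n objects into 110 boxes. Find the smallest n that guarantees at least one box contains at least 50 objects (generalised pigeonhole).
n = (50 − 1)·110 + 1 = 5391

By the generalised pigeonhole principle, to guarantee some box contains ≥ r objects we need more than (r − 1) · k objects total. Threshold: n = (r − 1) · k + 1. With r = 50 and k = 110: n = 49 · 110 + 1 = 5390 + 1 = 5391. For n = 5390 = 49 · 110, we can put exactly 49 objects in every box, avoiding 50 in any single one — so 5391 is tight.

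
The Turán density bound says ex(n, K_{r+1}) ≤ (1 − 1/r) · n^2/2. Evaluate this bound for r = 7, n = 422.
Turán density bound = (6/7) · 422^2/2 = 534252/7 ≈ 76321.7143

Turán's theorem: ex(n, K_{r+1}) is achieved by the complete r-partite Turán graph T(n, r) with parts as balanced as possible, and is at most (1 − 1/r) · n^2/2. For r = 7, n = 422: the density bound is (6/7) · 178084/2 = 534252/7 ≈ 76321.7143. The integer-valued extremum is e(T(422, 7)) = 76321, which is strictly less than the density bound 534252/7 since 7 ∤ 422 (the parts of T(422, 7) cannot all be equal).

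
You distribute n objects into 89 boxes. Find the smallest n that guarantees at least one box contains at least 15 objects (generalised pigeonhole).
n = (15 − 1)·89 + 1 = 1247

By the generalised pigeonhole principle, to guarantee some box contains ≥ r objects we need more than (r − 1) · k objects total. Threshold: n = (r − 1) · k + 1. With r = 15 and k = 89: n = 14 · 89 + 1 = 1246 + 1 = 1247. For n = 1246 = 14 · 89, we can put exactly 14 objects in every box, avoiding 15 in any single one — so 1247 is tight.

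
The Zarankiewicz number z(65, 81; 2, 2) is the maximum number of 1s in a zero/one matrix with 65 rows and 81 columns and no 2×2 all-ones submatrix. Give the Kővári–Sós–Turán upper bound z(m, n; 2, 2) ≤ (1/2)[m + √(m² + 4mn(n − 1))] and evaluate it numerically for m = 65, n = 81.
z(65, 81; 2, 2) ≤ (1/2)[65 + √(65² + 4·65·81·80)] = (1/2)[65 + √1689025] = 682.3125

Kővári–Sós–Turán: let r_1, ..., r_65 be the row sums and z = Σ r_i the total number of 1s. Each pair of columns can share at most one row with both entries 1 (else a 2×2 all-ones block appears), so Σ_i C(r_i, 2) ≤ C(81, 2) = 3240. By convexity Σ_i C(r_i, 2) ≥ 65·C(z/65, 2) = z(z − 65)/(2·65), giving z² − 65z − 65·81·80 ≤ 0 and hence z ≤ (1/2)[65 + √(4225 + 4·421200)] = (1/2)[65 + √1689025] ≈ (1/2)(65 + 1299.6249) = 682.3125.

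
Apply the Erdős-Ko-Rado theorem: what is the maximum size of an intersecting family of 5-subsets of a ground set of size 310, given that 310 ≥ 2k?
max |F| = C(309, 4) = 372527001

The Erdős-Ko-Rado theorem states: for n ≥ 2k, an intersecting family of k-subsets of an n-element set has size at most C(n − 1, k − 1), with equality for 'star' families {A ⊆ [n] : |A| = k, i ∈ A} (fix an element i). For n = 310, k = 5: C(309, 4) = 372527001.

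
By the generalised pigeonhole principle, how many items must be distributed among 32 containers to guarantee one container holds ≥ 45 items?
n = (45 − 1)·32 + 1 = 1409

By the generalised pigeonhole principle, to guarantee some box contains ≥ r objects we need more than (r − 1) · k objects total. Threshold: n = (r − 1) · k + 1. With r = 45 and k = 32: n = 44 · 32 + 1 = 1408 + 1 = 1409. For n = 1408 = 44 · 32, we can put exactly 44 objects in every box, avoiding 45 in any single one — so 1409 is tight.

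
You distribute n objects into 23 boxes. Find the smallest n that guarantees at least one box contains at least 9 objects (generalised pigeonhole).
n = (9 − 1)·23 + 1 = 185

By the generalised pigeonhole principle, to guarantee some box contains ≥ r objects we need more than (r − 1) · k objects total. Threshold: n = (r − 1) · k + 1. With r = 9 and k = 23: n = 8 · 23 + 1 = 184 + 1 = 185. For n = 184 = 8 · 23, we can put exactly 8 objects in every box, avoiding 9 in any single one — so 185 is tight.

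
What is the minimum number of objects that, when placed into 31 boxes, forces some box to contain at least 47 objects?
n = (47 − 1)·31 + 1 = 1427

By the generalised pigeonhole principle, to guarantee some box contains ≥ r objects we need more than (r − 1) · k objects total. Threshold: n = (r − 1) · k + 1. With r = 47 and k = 31: n = 46 · 31 + 1 = 1426 + 1 = 1427. For n = 1426 = 46 · 31, we can put exactly 46 objects in every box, avoiding 47 in any single one — so 1427 is tight.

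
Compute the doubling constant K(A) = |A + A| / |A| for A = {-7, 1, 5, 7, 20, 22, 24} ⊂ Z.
K = |A + A| / |A| = 24/7

Enumerate A + A = {a + b : a, b ∈ A}. With |A| = 7, there are |A|^2 = 49 ordered sum pairs; collecting distinct values, A + A = {-14, -6, -2, 0, 2, 6, 8, 10, 12, 13, 14, 15, 17, 21, 23, 25, 27, 29, 31, 40, 42, 44, 46, 48}, so |A + A| = 24. Thus K = 24/7. For comparison, the minimum possible |A + A| over all 7-element sets is 2·7 − 1 = 13 (so min K = 13/7), attained only by arithmetic progressions.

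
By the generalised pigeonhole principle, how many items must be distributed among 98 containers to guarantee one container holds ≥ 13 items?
n = (13 − 1)·98 + 1 = 1177

By the generalised pigeonhole principle, to guarantee some box contains ≥ r objects we need more than (r − 1) · k objects total. Threshold: n = (r − 1) · k + 1. With r = 13 and k = 98: n = 12 · 98 + 1 = 1176 + 1 = 1177. For n = 1176 = 12 · 98, we can put exactly 12 objects in every box, avoiding 13 in any single one — so 1177 is tight.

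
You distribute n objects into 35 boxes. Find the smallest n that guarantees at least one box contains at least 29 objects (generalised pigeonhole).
n = (29 − 1)·35 + 1 = 981

By the generalised pigeonhole principle, to guarantee some box contains ≥ r objects we need more than (r − 1) · k objects total. Threshold: n = (r − 1) · k + 1. With r = 29 and k = 35: n = 28 · 35 + 1 = 980 + 1 = 981. For n = 980 = 28 · 35, we can put exactly 28 objects in every box, avoiding 29 in any single one — so 981 is tight.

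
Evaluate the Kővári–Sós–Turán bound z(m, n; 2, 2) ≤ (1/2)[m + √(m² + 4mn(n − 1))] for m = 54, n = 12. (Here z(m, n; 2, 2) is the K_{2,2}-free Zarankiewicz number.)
z(54, 12; 2, 2) ≤ (1/2)[54 + √(54² + 4·54·12·11)] = (1/2)[54 + √31428] = 115.6397

Kővári–Sós–Turán: let r_1, ..., r_54 be the row sums and z = Σ r_i the total number of 1s. Each pair of columns can share at most one row with both entries 1 (else a 2×2 all-ones block appears), so Σ_i C(r_i, 2) ≤ C(12, 2) = 66. By convexity Σ_i C(r_i, 2) ≥ 54·C(z/54, 2) = z(z − 54)/(2·54), giving z² − 54z − 54·12·11 ≤ 0 and hence z ≤ (1/2)[54 + √(2916 + 4·7128)] = (1/2)[54 + √31428] ≈ (1/2)(54 + 177.2794) = 115.6397.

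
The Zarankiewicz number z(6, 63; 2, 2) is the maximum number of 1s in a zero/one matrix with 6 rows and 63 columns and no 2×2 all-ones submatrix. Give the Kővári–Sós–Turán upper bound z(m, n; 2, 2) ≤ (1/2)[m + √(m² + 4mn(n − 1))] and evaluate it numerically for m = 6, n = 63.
z(6, 63; 2, 2) ≤ (1/2)[6 + √(6² + 4·6·63·62)] = (1/2)[6 + √93780] = 156.1176

Kővári–Sós–Turán: let r_1, ..., r_6 be the row sums and z = Σ r_i the total number of 1s. Each pair of columns can share at most one row with both entries 1 (else a 2×2 all-ones block appears), so Σ_i C(r_i, 2) ≤ C(63, 2) = 1953. By convexity Σ_i C(r_i, 2) ≥ 6·C(z/6, 2) = z(z − 6)/(2·6), giving z² − 6z − 6·63·62 ≤ 0 and hence z ≤ (1/2)[6 + √(36 + 4·23436)] = (1/2)[6 + √93780] ≈ (1/2)(6 + 306.2352) = 156.1176.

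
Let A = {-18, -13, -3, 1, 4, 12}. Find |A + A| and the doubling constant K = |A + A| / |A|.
K = |A + A| / |A| = 20/6 = 10/3

Enumerate A + A = {a + b : a, b ∈ A}. With |A| = 6, there are |A|^2 = 36 ordered sum pairs; collecting distinct values, A + A = {-36, -31, -26, -21, -17, -16, -14, -12, -9, -6, -2, -1, 1, 2, 5, 8, 9, 13, 16, 24}, so |A + A| = 20. Thus K = 20/6 = 10/3. For comparison, the minimum possible |A + A| over all 6-element sets is 2·6 − 1 = 11 (so min K = 11/6), attained only by arithmetic progressions.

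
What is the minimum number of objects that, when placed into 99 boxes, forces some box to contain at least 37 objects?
n = (37 − 1)·99 + 1 = 3565

By the generalised pigeonhole principle, to guarantee some box contains ≥ r objects we need more than (r − 1) · k objects total. Threshold: n = (r − 1) · k + 1. With r = 37 and k = 99: n = 36 · 99 + 1 = 3564 + 1 = 3565. For n = 3564 = 36 · 99, we can put exactly 36 objects in every box, avoiding 37 in any single one — so 3565 is tight.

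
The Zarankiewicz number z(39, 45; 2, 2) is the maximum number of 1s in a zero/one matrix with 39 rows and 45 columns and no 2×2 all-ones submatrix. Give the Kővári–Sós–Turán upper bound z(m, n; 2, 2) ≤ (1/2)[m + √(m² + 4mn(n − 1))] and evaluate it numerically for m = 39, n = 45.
z(39, 45; 2, 2) ≤ (1/2)[39 + √(39² + 4·39·45·44)] = (1/2)[39 + √310401] = 298.0682

Kővári–Sós–Turán: let r_1, ..., r_39 be the row sums and z = Σ r_i the total number of 1s. Each pair of columns can share at most one row with both entries 1 (else a 2×2 all-ones block appears), so Σ_i C(r_i, 2) ≤ C(45, 2) = 990. By convexity Σ_i C(r_i, 2) ≥ 39·C(z/39, 2) = z(z − 39)/(2·39), giving z² − 39z − 39·45·44 ≤ 0 and hence z ≤ (1/2)[39 + √(1521 + 4·77220)] = (1/2)[39 + √310401] ≈ (1/2)(39 + 557.1364) = 298.0682.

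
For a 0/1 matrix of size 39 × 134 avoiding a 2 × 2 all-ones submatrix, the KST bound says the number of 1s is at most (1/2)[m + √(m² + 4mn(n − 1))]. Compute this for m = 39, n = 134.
z(39, 134; 2, 2) ≤ (1/2)[39 + √(39² + 4·39·134·133)] = (1/2)[39 + √2781753] = 853.4294

Kővári–Sós–Turán: let r_1, ..., r_39 be the row sums and z = Σ r_i the total number of 1s. Each pair of columns can share at most one row with both entries 1 (else a 2×2 all-ones block appears), so Σ_i C(r_i, 2) ≤ C(134, 2) = 8911. By convexity Σ_i C(r_i, 2) ≥ 39·C(z/39, 2) = z(z − 39)/(2·39), giving z² − 39z − 39·134·133 ≤ 0 and hence z ≤ (1/2)[39 + √(1521 + 4·695058)] = (1/2)[39 + √2781753] ≈ (1/2)(39 + 1667.8588) = 853.4294.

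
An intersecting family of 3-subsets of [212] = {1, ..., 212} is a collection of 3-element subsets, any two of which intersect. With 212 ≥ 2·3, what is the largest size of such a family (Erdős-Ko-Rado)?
max |F| = C(211, 2) = 22155

The Erdős-Ko-Rado theorem states: for n ≥ 2k, an intersecting family of k-subsets of an n-element set has size at most C(n − 1, k − 1), with equality for 'star' families {A ⊆ [n] : |A| = k, i ∈ A} (fix an element i). For n = 212, k = 3: C(211, 2) = 22155.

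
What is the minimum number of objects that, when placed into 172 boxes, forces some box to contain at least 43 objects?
n = (43 − 1)·172 + 1 = 7225

By the generalised pigeonhole principle, to guarantee some box contains ≥ r objects we need more than (r − 1) · k objects total. Threshold: n = (r − 1) · k + 1. With r = 43 and k = 172: n = 42 · 172 + 1 = 7224 + 1 = 7225. For n = 7224 = 42 · 172, we can put exactly 42 objects in every box, avoiding 43 in any single one — so 7225 is tight.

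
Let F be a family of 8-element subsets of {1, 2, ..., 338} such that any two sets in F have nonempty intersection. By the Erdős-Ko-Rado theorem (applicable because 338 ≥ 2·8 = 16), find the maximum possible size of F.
max |F| = C(337, 7) = 91989916924632

Erdős-Ko-Rado (1961): when n ≥ 2k, max |F| = C(n−1, k−1). The bound is attained by the star {A : i ∈ A} for any fixed i ∈ [n]. Here C(338−1, 8−1) = C(337, 7) = 91989916924632.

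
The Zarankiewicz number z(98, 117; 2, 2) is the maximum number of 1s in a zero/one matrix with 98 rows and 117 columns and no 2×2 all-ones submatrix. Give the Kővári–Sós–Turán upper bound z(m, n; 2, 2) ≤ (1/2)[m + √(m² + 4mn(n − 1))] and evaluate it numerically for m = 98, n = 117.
z(98, 117; 2, 2) ≤ (1/2)[98 + √(98² + 4·98·117·116)] = (1/2)[98 + √5329828] = 1203.321

Kővári–Sós–Turán: let r_1, ..., r_98 be the row sums and z = Σ r_i the total number of 1s. Each pair of columns can share at most one row with both entries 1 (else a 2×2 all-ones block appears), so Σ_i C(r_i, 2) ≤ C(117, 2) = 6786. By convexity Σ_i C(r_i, 2) ≥ 98·C(z/98, 2) = z(z − 98)/(2·98), giving z² − 98z − 98·117·116 ≤ 0 and hence z ≤ (1/2)[98 + √(9604 + 4·1330056)] = (1/2)[98 + √5329828] ≈ (1/2)(98 + 2308.642) = 1203.321.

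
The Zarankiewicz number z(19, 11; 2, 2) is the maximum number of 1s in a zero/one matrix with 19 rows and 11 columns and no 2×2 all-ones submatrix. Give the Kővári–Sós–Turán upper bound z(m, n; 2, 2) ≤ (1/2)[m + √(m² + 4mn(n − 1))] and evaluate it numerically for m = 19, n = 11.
z(19, 11; 2, 2) ≤ (1/2)[19 + √(19² + 4·19·11·10)] = (1/2)[19 + √8721] = 56.1931

Kővári–Sós–Turán: let r_1, ..., r_19 be the row sums and z = Σ r_i the total number of 1s. Each pair of columns can share at most one row with both entries 1 (else a 2×2 all-ones block appears), so Σ_i C(r_i, 2) ≤ C(11, 2) = 55. By convexity Σ_i C(r_i, 2) ≥ 19·C(z/19, 2) = z(z − 19)/(2·19), giving z² − 19z − 19·11·10 ≤ 0 and hence z ≤ (1/2)[19 + √(361 + 4·2090)] = (1/2)[19 + √8721] ≈ (1/2)(19 + 93.3863) = 56.1931.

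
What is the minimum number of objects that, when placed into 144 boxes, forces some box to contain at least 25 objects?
n = (25 − 1)·144 + 1 = 3457

By the generalised pigeonhole principle, to guarantee some box contains ≥ r objects we need more than (r − 1) · k objects total. Threshold: n = (r − 1) · k + 1. With r = 25 and k = 144: n = 24 · 144 + 1 = 3456 + 1 = 3457. For n = 3456 = 24 · 144, we can put exactly 24 objects in every box, avoiding 25 in any single one — so 3457 is tight.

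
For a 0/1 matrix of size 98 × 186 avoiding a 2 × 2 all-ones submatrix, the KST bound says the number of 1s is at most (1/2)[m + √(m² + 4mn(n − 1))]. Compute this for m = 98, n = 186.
z(98, 186; 2, 2) ≤ (1/2)[98 + √(98² + 4·98·186·185)] = (1/2)[98 + √13498324] = 1886.0033

Kővári–Sós–Turán: let r_1, ..., r_98 be the row sums and z = Σ r_i the total number of 1s. Each pair of columns can share at most one row with both entries 1 (else a 2×2 all-ones block appears), so Σ_i C(r_i, 2) ≤ C(186, 2) = 17205. By convexity Σ_i C(r_i, 2) ≥ 98·C(z/98, 2) = z(z − 98)/(2·98), giving z² − 98z − 98·186·185 ≤ 0 and hence z ≤ (1/2)[98 + √(9604 + 4·3372180)] = (1/2)[98 + √13498324] ≈ (1/2)(98 + 3674.0065) = 1886.0033.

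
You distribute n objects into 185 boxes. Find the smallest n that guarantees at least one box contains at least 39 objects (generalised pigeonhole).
n = (39 − 1)·185 + 1 = 7031

By the generalised pigeonhole principle, to guarantee some box contains ≥ r objects we need more than (r − 1) · k objects total. Threshold: n = (r − 1) · k + 1. With r = 39 and k = 185: n = 38 · 185 + 1 = 7030 + 1 = 7031. For n = 7030 = 38 · 185, we can put exactly 38 objects in every box, avoiding 39 in any single one — so 7031 is tight.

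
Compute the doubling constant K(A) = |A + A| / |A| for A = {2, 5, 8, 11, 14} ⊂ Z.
K = |A + A| / |A| = 9/5

Enumerate A + A = {a + b : a, b ∈ A}. With |A| = 5, there are |A|^2 = 25 ordered sum pairs; collecting distinct values, A + A = {4, 7, 10, 13, 16, 19, 22, 25, 28}, so |A + A| = 9. Thus K = 9/5. Here |A + A| = 2|A| − 1 = 9, the minimum possible — so K = 9/5 is minimal, which holds iff A is an arithmetic progression.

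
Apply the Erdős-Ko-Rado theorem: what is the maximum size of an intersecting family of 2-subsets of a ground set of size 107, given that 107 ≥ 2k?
max |F| = C(106, 1) = 106

Erdős-Ko-Rado (1961): when n ≥ 2k, max |F| = C(n−1, k−1). The bound is attained by the star {A : i ∈ A} for any fixed i ∈ [n]. Here C(107−1, 2−1) = C(106, 1) = 106.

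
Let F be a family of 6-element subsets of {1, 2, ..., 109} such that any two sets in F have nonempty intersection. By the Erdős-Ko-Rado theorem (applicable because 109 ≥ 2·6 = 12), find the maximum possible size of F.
max |F| = C(108, 5) = 111469176

The Erdős-Ko-Rado theorem states: for n ≥ 2k, an intersecting family of k-subsets of an n-element set has size at most C(n − 1, k − 1), with equality for 'star' families {A ⊆ [n] : |A| = k, i ∈ A} (fix an element i). For n = 109, k = 6: C(108, 5) = 111469176.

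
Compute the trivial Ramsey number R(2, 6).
R(2, 6) = 6

R(2, k) = k for all k ≥ 2: in a 2-colouring of K_k, either some edge is red (a red K_2) or all edges are blue (a blue K_k). And K_{5} coloured all-blue has no blue K_6, so R(2, 6) > 5. Hence R(2, 6) = 6.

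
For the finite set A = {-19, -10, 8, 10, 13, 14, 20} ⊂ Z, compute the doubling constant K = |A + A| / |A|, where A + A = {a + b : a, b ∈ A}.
K = |A + A| / |A| = 27/7

Enumerate A + A = {a + b : a, b ∈ A}. With |A| = 7, there are |A|^2 = 49 ordered sum pairs; collecting distinct values, A + A = {-38, -29, -20, -11, -9, -6, -5, -2, 0, 1, 3, 4, 10, 16, 18, 20, 21, 22, 23, 24, 26, 27, 28, 30, 33, 34, 40}, so |A + A| = 27. Thus K = 27/7. For comparison, the minimum possible |A + A| over all 7-element sets is 2·7 − 1 = 13 (so min K = 13/7), attained only by arithmetic progressions.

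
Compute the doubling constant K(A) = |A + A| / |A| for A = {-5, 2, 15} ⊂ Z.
K = |A + A| / |A| = 6/3 = 2

Enumerate A + A = {a + b : a, b ∈ A}. With |A| = 3, there are |A|^2 = 9 ordered sum pairs; collecting distinct values, A + A = {-10, -3, 4, 10, 17, 30}, so |A + A| = 6. Thus K = 6/3 = 2. For comparison, the minimum possible |A + A| over all 3-element sets is 2·3 − 1 = 5 (so min K = 5/3), attained only by arithmetic progressions.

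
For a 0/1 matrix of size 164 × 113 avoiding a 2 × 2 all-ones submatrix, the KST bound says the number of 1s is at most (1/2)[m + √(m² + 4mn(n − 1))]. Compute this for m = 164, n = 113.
z(164, 113; 2, 2) ≤ (1/2)[164 + √(164² + 4·164·113·112)] = (1/2)[164 + √8329232] = 1525.0204

Kővári–Sós–Turán: let r_1, ..., r_164 be the row sums and z = Σ r_i the total number of 1s. Each pair of columns can share at most one row with both entries 1 (else a 2×2 all-ones block appears), so Σ_i C(r_i, 2) ≤ C(113, 2) = 6328. By convexity Σ_i C(r_i, 2) ≥ 164·C(z/164, 2) = z(z − 164)/(2·164), giving z² − 164z − 164·113·112 ≤ 0 and hence z ≤ (1/2)[164 + √(26896 + 4·2075584)] = (1/2)[164 + √8329232] ≈ (1/2)(164 + 2886.0409) = 1525.0204.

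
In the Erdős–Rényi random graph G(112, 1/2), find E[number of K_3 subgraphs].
E[# K_3] = C(112, 3) · (1/2)^C(3, 2) = 227920 / 2^3 = 28490

For each 3-subset S of vertices (there are C(112, 3) = 227920 such S), let X_S = 1 if S induces a K_3 (all C(3, 2) = 3 edges present). Then P(X_S = 1) = (1/2)^3 = 1/8. By linearity of expectation, E[# K_3] = C(112, 3) · (1/2)^3 = 227920 / 8 = 28490.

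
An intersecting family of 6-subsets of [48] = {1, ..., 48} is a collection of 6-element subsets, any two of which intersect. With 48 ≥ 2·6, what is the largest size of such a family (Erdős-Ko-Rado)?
max |F| = C(47, 5) = 1533939

The Erdős-Ko-Rado theorem states: for n ≥ 2k, an intersecting family of k-subsets of an n-element set has size at most C(n − 1, k − 1), with equality for 'star' families {A ⊆ [n] : |A| = k, i ∈ A} (fix an element i). For n = 48, k = 6: C(47, 5) = 1533939.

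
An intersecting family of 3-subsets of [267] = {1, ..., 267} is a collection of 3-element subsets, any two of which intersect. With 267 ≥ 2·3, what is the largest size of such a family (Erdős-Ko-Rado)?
max |F| = C(266, 2) = 35245

The Erdős-Ko-Rado theorem states: for n ≥ 2k, an intersecting family of k-subsets of an n-element set has size at most C(n − 1, k − 1), with equality for 'star' families {A ⊆ [n] : |A| = k, i ∈ A} (fix an element i). For n = 267, k = 3: C(266, 2) = 35245.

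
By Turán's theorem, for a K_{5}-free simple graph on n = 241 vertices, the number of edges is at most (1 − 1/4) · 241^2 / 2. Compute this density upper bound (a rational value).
Turán density bound = (3/4) · 241^2/2 = 174243/8 ≈ 21780.375

Turán's theorem: ex(n, K_{r+1}) is achieved by the complete r-partite Turán graph T(n, r) with parts as balanced as possible, and is at most (1 − 1/r) · n^2/2. For r = 4, n = 241: the density bound is (3/4) · 58081/2 = 174243/8 ≈ 21780.375. The integer-valued extremum is e(T(241, 4)) = 21780, which is strictly less than the density bound 174243/8 since 4 ∤ 241 (the parts of T(241, 4) cannot all be equal).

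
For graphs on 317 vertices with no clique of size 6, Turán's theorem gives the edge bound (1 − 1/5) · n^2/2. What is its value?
Turán density bound = (4/5) · 317^2/2 = 200978/5 ≈ 40195.6

Turán's theorem: ex(n, K_{r+1}) is achieved by the complete r-partite Turán graph T(n, r) with parts as balanced as possible, and is at most (1 − 1/r) · n^2/2. For r = 5, n = 317: the density bound is (4/5) · 100489/2 = 200978/5 ≈ 40195.6. The integer-valued extremum is e(T(317, 5)) = 40195, which is strictly less than the density bound 200978/5 since 5 ∤ 317 (the parts of T(317, 5) cannot all be equal).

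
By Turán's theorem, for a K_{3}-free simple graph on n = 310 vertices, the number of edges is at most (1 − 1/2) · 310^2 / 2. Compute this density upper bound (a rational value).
Turán density bound = (1/2) · 310^2/2 = 24025

Turán's theorem: ex(n, K_{r+1}) is achieved by the complete r-partite Turán graph T(n, r) with parts as balanced as possible, and is at most (1 − 1/r) · n^2/2. For r = 2, n = 310: the density bound is (1/2) · 96100/2 = 24025. Since 2 ∣ 310, the Turán graph T(310, 2) has parts of equal size 155, and its edge count e(T(310, 2)) = 24025 attains the density bound exactly.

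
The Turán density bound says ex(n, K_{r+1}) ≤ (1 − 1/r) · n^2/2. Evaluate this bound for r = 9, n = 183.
Turán density bound = (8/9) · 183^2/2 = 14884

Turán's theorem: ex(n, K_{r+1}) is achieved by the complete r-partite Turán graph T(n, r) with parts as balanced as possible, and is at most (1 − 1/r) · n^2/2. For r = 9, n = 183: the density bound is (8/9) · 33489/2 = 14884. The integer-valued extremum is e(T(183, 9)) = 14883, which is strictly less than the density bound 14884 since 9 ∤ 183 (the parts of T(183, 9) cannot all be equal).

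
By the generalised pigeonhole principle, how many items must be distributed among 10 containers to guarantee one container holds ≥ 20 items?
n = (20 − 1)·10 + 1 = 191

By the generalised pigeonhole principle, to guarantee some box contains ≥ r objects we need more than (r − 1) · k objects total. Threshold: n = (r − 1) · k + 1. With r = 20 and k = 10: n = 19 · 10 + 1 = 190 + 1 = 191. For n = 190 = 19 · 10, we can put exactly 19 objects in every box, avoiding 20 in any single one — so 191 is tight.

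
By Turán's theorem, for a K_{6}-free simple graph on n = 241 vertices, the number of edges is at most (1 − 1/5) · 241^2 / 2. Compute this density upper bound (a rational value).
Turán density bound = (4/5) · 241^2/2 = 116162/5 ≈ 23232.4

Turán's theorem: ex(n, K_{r+1}) is achieved by the complete r-partite Turán graph T(n, r) with parts as balanced as possible, and is at most (1 − 1/r) · n^2/2. For r = 5, n = 241: the density bound is (4/5) · 58081/2 = 116162/5 ≈ 23232.4. The integer-valued extremum is e(T(241, 5)) = 23232, which is strictly less than the density bound 116162/5 since 5 ∤ 241 (the parts of T(241, 5) cannot all be equal).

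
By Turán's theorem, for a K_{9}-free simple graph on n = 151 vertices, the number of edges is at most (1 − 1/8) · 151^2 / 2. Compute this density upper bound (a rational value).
Turán density bound = (7/8) · 151^2/2 = 159607/16 ≈ 9975.4375

Turán's theorem: ex(n, K_{r+1}) is achieved by the complete r-partite Turán graph T(n, r) with parts as balanced as possible, and is at most (1 − 1/r) · n^2/2. For r = 8, n = 151: the density bound is (7/8) · 22801/2 = 159607/16 ≈ 9975.4375. The integer-valued extremum is e(T(151, 8)) = 9975, which is strictly less than the density bound 159607/16 since 8 ∤ 151 (the parts of T(151, 8) cannot all be equal).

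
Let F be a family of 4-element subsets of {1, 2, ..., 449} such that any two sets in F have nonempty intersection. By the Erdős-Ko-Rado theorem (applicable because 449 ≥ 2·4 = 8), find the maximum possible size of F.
max |F| = C(448, 3) = 14885696

The Erdős-Ko-Rado theorem states: for n ≥ 2k, an intersecting family of k-subsets of an n-element set has size at most C(n − 1, k − 1), with equality for 'star' families {A ⊆ [n] : |A| = k, i ∈ A} (fix an element i). For n = 449, k = 4: C(448, 3) = 14885696.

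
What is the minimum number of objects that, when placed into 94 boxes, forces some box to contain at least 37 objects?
n = (37 − 1)·94 + 1 = 3385

By the generalised pigeonhole principle, to guarantee some box contains ≥ r objects we need more than (r − 1) · k objects total. Threshold: n = (r − 1) · k + 1. With r = 37 and k = 94: n = 36 · 94 + 1 = 3384 + 1 = 3385. For n = 3384 = 36 · 94, we can put exactly 36 objects in every box, avoiding 37 in any single one — so 3385 is tight.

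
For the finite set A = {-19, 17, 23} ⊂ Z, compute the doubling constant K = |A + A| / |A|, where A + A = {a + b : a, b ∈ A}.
K = |A + A| / |A| = 6/3 = 2

Enumerate A + A = {a + b : a, b ∈ A}. With |A| = 3, there are |A|^2 = 9 ordered sum pairs; collecting distinct values, A + A = {-38, -2, 4, 34, 40, 46}, so |A + A| = 6. Thus K = 6/3 = 2. For comparison, the minimum possible |A + A| over all 3-element sets is 2·3 − 1 = 5 (so min K = 5/3), attained only by arithmetic progressions.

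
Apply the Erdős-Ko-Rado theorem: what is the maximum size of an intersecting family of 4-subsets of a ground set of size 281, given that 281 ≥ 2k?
max |F| = C(280, 3) = 3619560

The Erdős-Ko-Rado theorem states: for n ≥ 2k, an intersecting family of k-subsets of an n-element set has size at most C(n − 1, k − 1), with equality for 'star' families {A ⊆ [n] : |A| = k, i ∈ A} (fix an element i). For n = 281, k = 4: C(280, 3) = 3619560.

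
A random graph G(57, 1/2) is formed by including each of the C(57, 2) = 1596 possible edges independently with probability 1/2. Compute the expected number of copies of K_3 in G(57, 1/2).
E[# K_3] = C(57, 3) · (1/2)^C(3, 2) = 29260 / 2^3 = 7315/2 = 3657.5

For each 3-subset S of vertices (there are C(57, 3) = 29260 such S), let X_S = 1 if S induces a K_3 (all C(3, 2) = 3 edges present). Then P(X_S = 1) = (1/2)^3 = 1/8. By linearity of expectation, E[# K_3] = C(57, 3) · (1/2)^3 = 29260 / 8 = 7315/2 = 3657.5.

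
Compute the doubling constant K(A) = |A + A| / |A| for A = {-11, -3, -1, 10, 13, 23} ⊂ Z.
K = |A + A| / |A| = 19/6

Enumerate A + A = {a + b : a, b ∈ A}. With |A| = 6, there are |A|^2 = 36 ordered sum pairs; collecting distinct values, A + A = {-22, -14, -12, -6, -4, -2, -1, 2, 7, 9, 10, 12, 20, 22, 23, 26, 33, 36, 46}, so |A + A| = 19. Thus K = 19/6. For comparison, the minimum possible |A + A| over all 6-element sets is 2·6 − 1 = 11 (so min K = 11/6), attained only by arithmetic progressions.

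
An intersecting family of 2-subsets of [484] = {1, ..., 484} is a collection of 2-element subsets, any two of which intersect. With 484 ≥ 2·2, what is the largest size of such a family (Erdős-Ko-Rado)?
max |F| = C(483, 1) = 483

The Erdős-Ko-Rado theorem states: for n ≥ 2k, an intersecting family of k-subsets of an n-element set has size at most C(n − 1, k − 1), with equality for 'star' families {A ⊆ [n] : |A| = k, i ∈ A} (fix an element i). For n = 484, k = 2: C(483, 1) = 483.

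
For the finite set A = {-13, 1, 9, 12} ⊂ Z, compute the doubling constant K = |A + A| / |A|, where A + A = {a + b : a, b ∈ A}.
K = |A + A| / |A| = 10/4 = 5/2

Enumerate A + A = {a + b : a, b ∈ A}. With |A| = 4, there are |A|^2 = 16 ordered sum pairs; collecting distinct values, A + A = {-26, -12, -4, -1, 2, 10, 13, 18, 21, 24}, so |A + A| = 10. Thus K = 10/4 = 5/2. For comparison, the minimum possible |A + A| over all 4-element sets is 2·4 − 1 = 7 (so min K = 7/4), attained only by arithmetic progressions.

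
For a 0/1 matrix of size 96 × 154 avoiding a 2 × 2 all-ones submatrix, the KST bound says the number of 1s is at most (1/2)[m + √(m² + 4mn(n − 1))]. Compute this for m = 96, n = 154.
z(96, 154; 2, 2) ≤ (1/2)[96 + √(96² + 4·96·154·153)] = (1/2)[96 + √9057024] = 1552.7445

Kővári–Sós–Turán: let r_1, ..., r_96 be the row sums and z = Σ r_i the total number of 1s. Each pair of columns can share at most one row with both entries 1 (else a 2×2 all-ones block appears), so Σ_i C(r_i, 2) ≤ C(154, 2) = 11781. By convexity Σ_i C(r_i, 2) ≥ 96·C(z/96, 2) = z(z − 96)/(2·96), giving z² − 96z − 96·154·153 ≤ 0 and hence z ≤ (1/2)[96 + √(9216 + 4·2261952)] = (1/2)[96 + √9057024] ≈ (1/2)(96 + 3009.489) = 1552.7445.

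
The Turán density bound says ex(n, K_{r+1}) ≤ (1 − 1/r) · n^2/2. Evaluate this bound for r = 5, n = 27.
Turán density bound = (4/5) · 27^2/2 = 1458/5 ≈ 291.6

Turán's theorem: ex(n, K_{r+1}) is achieved by the complete r-partite Turán graph T(n, r) with parts as balanced as possible, and is at most (1 − 1/r) · n^2/2. For r = 5, n = 27: the density bound is (4/5) · 729/2 = 1458/5 ≈ 291.6. The integer-valued extremum is e(T(27, 5)) = 291, which is strictly less than the density bound 1458/5 since 5 ∤ 27 (the parts of T(27, 5) cannot all be equal).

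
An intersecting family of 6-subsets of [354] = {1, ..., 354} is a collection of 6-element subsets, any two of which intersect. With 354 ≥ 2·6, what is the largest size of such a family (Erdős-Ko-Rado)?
max |F| = C(353, 5) = 44395270920

The Erdős-Ko-Rado theorem states: for n ≥ 2k, an intersecting family of k-subsets of an n-element set has size at most C(n − 1, k − 1), with equality for 'star' families {A ⊆ [n] : |A| = k, i ∈ A} (fix an element i). For n = 354, k = 6: C(353, 5) = 44395270920.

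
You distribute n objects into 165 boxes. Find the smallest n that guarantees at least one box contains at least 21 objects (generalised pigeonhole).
n = (21 − 1)·165 + 1 = 3301

By the generalised pigeonhole principle, to guarantee some box contains ≥ r objects we need more than (r − 1) · k objects total. Threshold: n = (r − 1) · k + 1. With r = 21 and k = 165: n = 20 · 165 + 1 = 3300 + 1 = 3301. For n = 3300 = 20 · 165, we can put exactly 20 objects in every box, avoiding 21 in any single one — so 3301 is tight.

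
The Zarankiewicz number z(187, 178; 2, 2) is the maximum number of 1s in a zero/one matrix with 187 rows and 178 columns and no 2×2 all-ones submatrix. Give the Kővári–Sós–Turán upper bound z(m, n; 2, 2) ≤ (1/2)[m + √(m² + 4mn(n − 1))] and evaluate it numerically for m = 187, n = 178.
z(187, 178; 2, 2) ≤ (1/2)[187 + √(187² + 4·187·178·177)] = (1/2)[187 + √23601457] = 2522.5665

Kővári–Sós–Turán: let r_1, ..., r_187 be the row sums and z = Σ r_i the total number of 1s. Each pair of columns can share at most one row with both entries 1 (else a 2×2 all-ones block appears), so Σ_i C(r_i, 2) ≤ C(178, 2) = 15753. By convexity Σ_i C(r_i, 2) ≥ 187·C(z/187, 2) = z(z − 187)/(2·187), giving z² − 187z − 187·178·177 ≤ 0 and hence z ≤ (1/2)[187 + √(34969 + 4·5891622)] = (1/2)[187 + √23601457] ≈ (1/2)(187 + 4858.1331) = 2522.5665.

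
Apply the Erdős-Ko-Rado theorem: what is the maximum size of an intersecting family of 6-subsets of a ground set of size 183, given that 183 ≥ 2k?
max |F| = C(182, 5) = 1574397006

Erdős-Ko-Rado (1961): when n ≥ 2k, max |F| = C(n−1, k−1). The bound is attained by the star {A : i ∈ A} for any fixed i ∈ [n]. Here C(183−1, 6−1) = C(182, 5) = 1574397006.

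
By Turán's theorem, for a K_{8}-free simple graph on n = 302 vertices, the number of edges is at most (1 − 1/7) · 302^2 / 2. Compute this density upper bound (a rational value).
Turán density bound = (6/7) · 302^2/2 = 273612/7 ≈ 39087.4286

Turán's theorem: ex(n, K_{r+1}) is achieved by the complete r-partite Turán graph T(n, r) with parts as balanced as possible, and is at most (1 − 1/r) · n^2/2. For r = 7, n = 302: the density bound is (6/7) · 91204/2 = 273612/7 ≈ 39087.4286. The integer-valued extremum is e(T(302, 7)) = 39087, which is strictly less than the density bound 273612/7 since 7 ∤ 302 (the parts of T(302, 7) cannot all be equal).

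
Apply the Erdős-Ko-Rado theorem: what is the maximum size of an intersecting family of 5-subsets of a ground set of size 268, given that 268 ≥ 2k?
max |F| = C(267, 4) = 207029130

The Erdős-Ko-Rado theorem states: for n ≥ 2k, an intersecting family of k-subsets of an n-element set has size at most C(n − 1, k − 1), with equality for 'star' families {A ⊆ [n] : |A| = k, i ∈ A} (fix an element i). For n = 268, k = 5: C(267, 4) = 207029130.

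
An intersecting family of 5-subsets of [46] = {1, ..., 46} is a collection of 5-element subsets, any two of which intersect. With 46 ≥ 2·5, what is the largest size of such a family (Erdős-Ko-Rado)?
max |F| = C(45, 4) = 148995

Erdős-Ko-Rado (1961): when n ≥ 2k, max |F| = C(n−1, k−1). The bound is attained by the star {A : i ∈ A} for any fixed i ∈ [n]. Here C(46−1, 5−1) = C(45, 4) = 148995.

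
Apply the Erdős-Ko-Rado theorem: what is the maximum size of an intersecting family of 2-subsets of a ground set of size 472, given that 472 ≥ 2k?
max |F| = C(471, 1) = 471

Erdős-Ko-Rado (1961): when n ≥ 2k, max |F| = C(n−1, k−1). The bound is attained by the star {A : i ∈ A} for any fixed i ∈ [n]. Here C(472−1, 2−1) = C(471, 1) = 471.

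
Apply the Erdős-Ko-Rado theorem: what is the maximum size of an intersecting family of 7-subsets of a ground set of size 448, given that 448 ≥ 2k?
max |F| = C(447, 6) = 10712204676433

Erdős-Ko-Rado (1961): when n ≥ 2k, max |F| = C(n−1, k−1). The bound is attained by the star {A : i ∈ A} for any fixed i ∈ [n]. Here C(448−1, 7−1) = C(447, 6) = 10712204676433.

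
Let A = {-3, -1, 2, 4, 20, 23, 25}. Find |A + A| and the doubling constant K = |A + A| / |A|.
K = |A + A| / |A| = 23/7

Enumerate A + A = {a + b : a, b ∈ A}. With |A| = 7, there are |A|^2 = 49 ordered sum pairs; collecting distinct values, A + A = {-6, -4, -2, -1, 1, 3, 4, 6, 8, 17, 19, 20, 22, 24, 25, 27, 29, 40, 43, 45, 46, 48, 50}, so |A + A| = 23. Thus K = 23/7. For comparison, the minimum possible |A + A| over all 7-element sets is 2·7 − 1 = 13 (so min K = 13/7), attained only by arithmetic progressions.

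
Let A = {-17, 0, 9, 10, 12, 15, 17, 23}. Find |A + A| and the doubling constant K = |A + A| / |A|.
K = |A + A| / |A| = 32/8 = 4

Enumerate A + A = {a + b : a, b ∈ A}. With |A| = 8, there are |A|^2 = 64 ordered sum pairs; collecting distinct values, A + A = {-34, -17, -8, -7, -5, -2, 0, 6, 9, 10, 12, 15, 17, 18, 19, 20, 21, 22, 23, 24, 25, 26, 27, 29, 30, 32, 33, 34, 35, 38, 40, 46}, so |A + A| = 32. Thus K = 32/8 = 4. For comparison, the minimum possible |A + A| over all 8-element sets is 2·8 − 1 = 15 (so min K = 15/8), attained only by arithmetic progressions.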